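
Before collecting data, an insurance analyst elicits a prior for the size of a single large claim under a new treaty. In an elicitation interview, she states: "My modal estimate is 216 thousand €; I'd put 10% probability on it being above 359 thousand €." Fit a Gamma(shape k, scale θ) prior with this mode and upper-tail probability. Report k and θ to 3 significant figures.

k ≈ 8.32, θ ≈ 29.5

Gamma(k,θ) with k>1 has mode (k−1)θ, so θ = 216/(k−1).
Need P(X < 359) = 0.9 with θ tied to k this way. Start at k = 2, θ = 216: P(X<359) ≈ 0.495.
Too low — raise k to concentrate. Iterating converges to k ≈ 8.32.
Then θ = 216/(8.32−1) ≈ 29.5.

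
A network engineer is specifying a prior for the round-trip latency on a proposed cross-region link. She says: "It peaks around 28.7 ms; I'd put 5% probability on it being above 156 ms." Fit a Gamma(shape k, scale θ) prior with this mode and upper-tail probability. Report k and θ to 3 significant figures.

k ≈ 1.82, θ ≈ 35.1

Gamma(k,θ) with k>1 has mode (k−1)θ, so θ = 28.7/(k−1).
Need P(X < 156) = 0.95 with θ tied to k this way. Start at k = 2, θ = 28.7: P(X<156) ≈ 0.972.
Too high — lower k to spread out. Iterating converges to k ≈ 1.82.
Then θ = 28.7/(1.82−1) ≈ 35.1.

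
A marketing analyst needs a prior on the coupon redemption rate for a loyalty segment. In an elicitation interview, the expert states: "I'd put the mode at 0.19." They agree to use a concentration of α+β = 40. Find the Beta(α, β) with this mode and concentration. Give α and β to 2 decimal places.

For α,β > 1 the Beta mode is (α−1)/(α+β−2). With α+β = 40, the mode is (α−1)/38.
Set (α−1)/38 = 0.19 → α = 1 + 0.19·38 = 8.22.
β = 40 − α = 31.78.

α = 8.22, β = 31.78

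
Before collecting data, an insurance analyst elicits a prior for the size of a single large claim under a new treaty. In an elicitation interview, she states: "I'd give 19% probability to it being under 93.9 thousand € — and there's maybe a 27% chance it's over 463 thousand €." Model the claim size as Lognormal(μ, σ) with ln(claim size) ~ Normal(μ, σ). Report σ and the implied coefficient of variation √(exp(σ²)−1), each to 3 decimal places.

σ ≈ 1.070, CV ≈ 1.464

If T ~ Lognormal(μ,σ) then ln T ~ Normal(μ,σ), so the p-quantile of ln T is μ + z_p·σ.
ln(93.9) = 4.542 and ln(463) = 6.138; z_{0.19} = -0.8779, z_{0.73} = 0.6128.
σ = (6.138 − 4.542)/(0.6128 − (-0.8779)) = 1.070.
μ = 4.542 − (-0.8779)·1.070 = 5.482.
CV = √(exp(σ²)−1) = √(exp(1.1455)−1) = 1.464.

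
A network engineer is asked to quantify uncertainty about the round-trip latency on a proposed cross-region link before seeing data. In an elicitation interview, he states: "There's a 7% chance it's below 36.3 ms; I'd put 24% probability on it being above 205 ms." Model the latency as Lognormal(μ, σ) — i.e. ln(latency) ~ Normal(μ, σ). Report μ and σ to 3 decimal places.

μ ≈ 4.763, σ ≈ 0.793

If T ~ Lognormal(μ,σ) then ln T ~ Normal(μ,σ), so the p-quantile of ln T is μ + z_p·σ.
ln(36.3) = 3.592 and ln(205) = 5.323; z_{0.07} = -1.476, z_{0.76} = 0.7063.
σ = (5.323 − 3.592)/(0.7063 − (-1.476)) = 0.793.
μ = 3.592 − (-1.476)·0.793 = 4.763.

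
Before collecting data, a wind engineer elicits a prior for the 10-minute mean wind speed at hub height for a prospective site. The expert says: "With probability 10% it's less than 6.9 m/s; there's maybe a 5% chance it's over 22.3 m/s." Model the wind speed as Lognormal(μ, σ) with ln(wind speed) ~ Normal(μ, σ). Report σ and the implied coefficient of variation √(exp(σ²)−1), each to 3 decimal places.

σ ≈ 0.401, CV ≈ 0.418

If T ~ Lognormal(μ,σ) then ln T ~ Normal(μ,σ), so the p-quantile of ln T is μ + z_p·σ.
ln(6.9) = 1.932 and ln(22.3) = 3.105; z_{0.1} = -1.282, z_{0.95} = 1.645.
σ = (3.105 − 1.932)/(1.645 − (-1.282)) = 0.401.
μ = 1.932 − (-1.282)·0.401 = 2.445.
CV = √(exp(σ²)−1) = √(exp(0.1607)−1) = 0.418.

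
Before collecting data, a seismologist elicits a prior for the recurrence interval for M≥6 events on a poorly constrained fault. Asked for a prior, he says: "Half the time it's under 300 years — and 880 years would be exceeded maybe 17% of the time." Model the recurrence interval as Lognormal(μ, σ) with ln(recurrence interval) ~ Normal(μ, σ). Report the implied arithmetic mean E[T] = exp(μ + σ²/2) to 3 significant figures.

E[T] ≈ 567 years

If T ~ Lognormal(μ,σ) then ln T ~ Normal(μ,σ), so the p-quantile of ln T is μ + z_p·σ.
ln(300) = 5.704 and ln(880) = 6.78; z_{0.5} = 0, z_{0.83} = 0.9542.
σ = (6.78 − 5.704)/(0.9542 − (0)) = 1.128.
μ = 5.704 − (0)·1.128 = 5.704.
E[T] = exp(μ + σ²/2) = exp(5.704 + 0.6360) = 567 years.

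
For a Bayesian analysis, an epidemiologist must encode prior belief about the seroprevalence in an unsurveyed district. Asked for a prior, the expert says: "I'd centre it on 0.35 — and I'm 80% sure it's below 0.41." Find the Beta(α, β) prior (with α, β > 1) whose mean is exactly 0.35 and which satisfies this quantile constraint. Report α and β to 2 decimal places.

With mean 0.35 fixed, write α = 0.35s, β = 0.65s where s = α+β.
Need P(θ < 0.41) = 0.8 under Beta(0.35s, 0.65s). Normal approximation: (q−m)/√(m(1−m)/s) ≈ z_{0.8} = 0.842, so s ≈ 0.35·0.65·(0.842)²/(0.41−0.35)² = 44.8.
At s = 44.8: P(θ<0.41) ≈ 0.802. Adjusting to match 0.8 gives s ≈ 43.82.
So α = 0.35·43.82 ≈ 15.34, β = 0.65·43.82 ≈ 28.48.

α ≈ 15.34, β ≈ 28.48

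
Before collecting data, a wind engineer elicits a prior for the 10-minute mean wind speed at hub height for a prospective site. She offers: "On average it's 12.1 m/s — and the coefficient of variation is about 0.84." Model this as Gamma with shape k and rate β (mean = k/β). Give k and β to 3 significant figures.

For Gamma(k, rate β): mean = k/β, variance = k/β², so CV = 1/√k.
CV = 0.84, hence k = 1/CV² = 1.42.
Then β = k/mean = 1.42/12.1 = 0.117.

k ≈ 1.42, β ≈ 0.117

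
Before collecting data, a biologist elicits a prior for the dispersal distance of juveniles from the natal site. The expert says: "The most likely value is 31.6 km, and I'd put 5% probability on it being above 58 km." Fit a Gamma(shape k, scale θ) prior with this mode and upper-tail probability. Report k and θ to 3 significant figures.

Gamma(k,θ) with k>1 has mode (k−1)θ, so θ = 31.6/(k−1).
Need P(X < 58) = 0.95 with θ tied to k this way. Start at k = 2, θ = 31.6: P(X<58) ≈ 0.548.
Too low — raise k to concentrate. Iterating converges to k ≈ 8.55.
Then θ = 31.6/(8.55−1) ≈ 4.19.

k ≈ 8.55, θ ≈ 4.19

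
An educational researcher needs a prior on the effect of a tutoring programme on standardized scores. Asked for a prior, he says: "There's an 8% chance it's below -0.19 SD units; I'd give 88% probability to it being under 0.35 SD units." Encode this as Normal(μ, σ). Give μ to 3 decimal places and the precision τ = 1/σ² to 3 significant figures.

μ = 0.104, τ = 22.8

For Normal(μ,σ), the p-quantile is μ + z_p·σ. Here z_{0.08} = -1.405, z_{0.88} = 1.175.
So -0.19 = μ − 1.405σ and 0.35 = μ + 1.175σ.
Subtracting: σ = (0.35 − -0.19)/(1.175 − (-1.405)) = 0.209.
Then μ = -0.19 − (-1.405)·0.209 = 0.104.
Precision τ = 1/σ² = 1/0.2093² = 22.8.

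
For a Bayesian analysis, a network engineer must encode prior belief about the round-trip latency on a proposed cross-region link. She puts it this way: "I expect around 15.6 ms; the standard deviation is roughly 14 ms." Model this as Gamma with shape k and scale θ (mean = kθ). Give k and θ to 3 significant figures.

k ≈ 1.24, θ ≈ 12.6

For Gamma(k, scale θ): mean = kθ, variance = kθ², so CV = 1/√k.
CV = SD/mean = 14/15.6 = 0.8974, hence k = 1/CV² = 1.24.
Then θ = mean/k = 15.6/1.24 = 12.6.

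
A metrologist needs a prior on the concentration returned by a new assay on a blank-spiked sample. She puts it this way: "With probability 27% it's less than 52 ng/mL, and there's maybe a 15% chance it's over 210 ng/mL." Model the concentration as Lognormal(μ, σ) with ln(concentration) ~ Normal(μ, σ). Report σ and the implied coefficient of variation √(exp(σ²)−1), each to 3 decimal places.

σ ≈ 0.846, CV ≈ 1.023

If T ~ Lognormal(μ,σ) then ln T ~ Normal(μ,σ), so the p-quantile of ln T is μ + z_p·σ.
ln(52) = 3.951 and ln(210) = 5.347; z_{0.27} = -0.6128, z_{0.85} = 1.036.
σ = (5.347 − 3.951)/(1.036 − (-0.6128)) = 0.846.
μ = 3.951 − (-0.6128)·0.846 = 4.470.
CV = √(exp(σ²)−1) = √(exp(0.7163)−1) = 1.023.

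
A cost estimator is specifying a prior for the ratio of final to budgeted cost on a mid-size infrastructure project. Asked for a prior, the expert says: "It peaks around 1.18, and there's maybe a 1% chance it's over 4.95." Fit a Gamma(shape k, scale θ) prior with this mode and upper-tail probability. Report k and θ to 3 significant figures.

Gamma(k,θ) with k>1 has mode (k−1)θ, so θ = 1.18/(k−1).
Need P(X < 4.95) = 0.99 with θ tied to k this way. Start at k = 2, θ = 1.18: P(X<4.95) ≈ 0.922.
Too low — raise k to concentrate. Iterating converges to k ≈ 3.01.
Then θ = 1.18/(3.01−1) ≈ 0.588.

k ≈ 3.01, θ ≈ 0.588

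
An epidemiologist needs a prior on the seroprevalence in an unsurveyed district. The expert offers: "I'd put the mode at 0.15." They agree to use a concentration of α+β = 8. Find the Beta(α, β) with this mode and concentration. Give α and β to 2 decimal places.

α = 1.90, β = 6.10

For α,β > 1 the Beta mode is (α−1)/(α+β−2). With α+β = 8, the mode is (α−1)/6.
Set (α−1)/6 = 0.15 → α = 1 + 0.15·6 = 1.90.
β = 8 − α = 6.10.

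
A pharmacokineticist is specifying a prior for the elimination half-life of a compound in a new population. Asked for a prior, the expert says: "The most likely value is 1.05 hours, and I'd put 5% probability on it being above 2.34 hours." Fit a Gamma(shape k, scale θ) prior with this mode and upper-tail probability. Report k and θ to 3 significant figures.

k ≈ 5.28, θ ≈ 0.245

Gamma(k,θ) with k>1 has mode (k−1)θ, so θ = 1.05/(k−1).
Need P(X < 2.34) = 0.95 with θ tied to k this way. Start at k = 2, θ = 1.05: P(X<2.34) ≈ 0.652.
Too low — raise k to concentrate. Iterating converges to k ≈ 5.28.
Then θ = 1.05/(5.28−1) ≈ 0.245.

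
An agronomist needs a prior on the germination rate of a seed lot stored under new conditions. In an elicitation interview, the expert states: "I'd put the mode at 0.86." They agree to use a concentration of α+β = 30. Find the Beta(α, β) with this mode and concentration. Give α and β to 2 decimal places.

For α,β > 1 the Beta mode is (α−1)/(α+β−2). With α+β = 30, the mode is (α−1)/28.
Set (α−1)/28 = 0.86 → α = 1 + 0.86·28 = 25.08.
β = 30 − α = 4.92.

α = 25.08, β = 4.92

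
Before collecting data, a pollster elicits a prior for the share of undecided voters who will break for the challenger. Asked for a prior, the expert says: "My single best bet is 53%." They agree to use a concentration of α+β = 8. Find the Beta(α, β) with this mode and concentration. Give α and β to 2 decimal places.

α = 4.18, β = 3.82

For α,β > 1 the Beta mode is (α−1)/(α+β−2). With α+β = 8, the mode is (α−1)/6.
Set (α−1)/6 = 0.53 → α = 1 + 0.53·6 = 4.18.
β = 8 − α = 3.82.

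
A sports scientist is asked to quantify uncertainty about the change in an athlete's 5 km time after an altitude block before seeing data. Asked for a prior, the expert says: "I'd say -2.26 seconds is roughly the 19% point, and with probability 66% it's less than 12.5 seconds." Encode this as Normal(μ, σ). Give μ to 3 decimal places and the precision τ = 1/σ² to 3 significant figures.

The p-quantile of Normal(μ,σ) is μ + z_p·σ, with z_{0.19} = -0.8779 and z_{0.66} = 0.4125.
Eliminate σ: μ = (z₂·x₁ − z₁·x₂)/(z₂ − z₁) = (0.4125·-2.26 − (-0.8779)·12.5)/1.29 = 7.782.
Then σ = (x₂ − x₁)/(z₂ − z₁) = (12.5 − -2.26)/1.29 = 11.439.
Precision τ = 1/σ² = 1/11.44² = 0.00764.

μ = 7.782, τ = 0.00764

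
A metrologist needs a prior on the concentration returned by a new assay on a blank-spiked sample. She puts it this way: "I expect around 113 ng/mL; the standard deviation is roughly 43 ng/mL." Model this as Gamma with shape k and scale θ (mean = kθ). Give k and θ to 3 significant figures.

k ≈ 6.91, θ ≈ 16.4

For Gamma(k, scale θ): mean = kθ, variance = kθ², so CV = 1/√k.
CV = SD/mean = 43/113 = 0.3805, hence k = 1/CV² = 6.91.
Then θ = mean/k = 113/6.91 = 16.4.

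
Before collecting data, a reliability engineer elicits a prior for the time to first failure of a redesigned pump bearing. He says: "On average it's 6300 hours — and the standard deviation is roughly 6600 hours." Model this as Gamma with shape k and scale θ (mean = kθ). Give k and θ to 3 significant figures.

For Gamma(k, scale θ): mean = kθ, variance = kθ², so CV = 1/√k.
CV = SD/mean = 6600/6300 = 1.048, hence k = 1/CV² = 0.911.
Then θ = mean/k = 6300/0.911 = 6910.

k ≈ 0.911, θ ≈ 6910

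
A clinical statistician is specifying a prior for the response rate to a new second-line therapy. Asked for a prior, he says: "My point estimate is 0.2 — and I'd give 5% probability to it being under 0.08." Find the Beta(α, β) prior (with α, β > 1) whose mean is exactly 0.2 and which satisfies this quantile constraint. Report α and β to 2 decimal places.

With mean 0.2 fixed, write α = 0.2s, β = 0.8s where s = α+β.
Need P(θ < 0.08) = 0.05 under Beta(0.2s, 0.8s). Normal approximation: (q−m)/√(m(1−m)/s) ≈ z_{0.05} = -1.64, so s ≈ 0.2·0.8·(-1.64)²/(0.08−0.2)² = 30.1.
At s = 30.1: P(θ<0.08) ≈ 0.025. Adjusting to match 0.05 gives s ≈ 22.06.
So α = 0.2·22.06 ≈ 4.41, β = 0.8·22.06 ≈ 17.65.

α ≈ 4.41, β ≈ 17.65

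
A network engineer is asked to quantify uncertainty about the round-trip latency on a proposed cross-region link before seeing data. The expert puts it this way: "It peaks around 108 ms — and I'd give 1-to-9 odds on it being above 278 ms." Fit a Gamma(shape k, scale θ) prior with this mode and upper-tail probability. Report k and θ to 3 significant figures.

Gamma(k,θ) with k>1 has mode (k−1)θ, so θ = 108/(k−1).
Need P(X < 278) = 0.9 with θ tied to k this way. Start at k = 2, θ = 108: P(X<278) ≈ 0.728.
Too low — raise k to concentrate. Iterating converges to k ≈ 3.15.
Then θ = 108/(3.15−1) ≈ 50.3.

k ≈ 3.15, θ ≈ 50.3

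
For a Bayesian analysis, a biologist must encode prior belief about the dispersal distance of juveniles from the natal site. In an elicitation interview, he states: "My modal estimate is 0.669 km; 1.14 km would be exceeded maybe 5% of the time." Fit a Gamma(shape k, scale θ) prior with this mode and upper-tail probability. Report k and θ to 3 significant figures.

Gamma(k,θ) with k>1 has mode (k−1)θ, so θ = 0.669/(k−1).
Need P(X < 1.14) = 0.95 with θ tied to k this way. Start at k = 2, θ = 0.669: P(X<1.14) ≈ 0.508.
Too low — raise k to concentrate. Iterating converges to k ≈ 10.8.
Then θ = 0.669/(10.8−1) ≈ 0.0681.

k ≈ 10.8, θ ≈ 0.0681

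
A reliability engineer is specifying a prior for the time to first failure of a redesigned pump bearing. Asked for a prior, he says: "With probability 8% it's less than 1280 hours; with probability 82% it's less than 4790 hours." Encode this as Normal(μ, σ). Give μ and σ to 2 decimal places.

μ = 3405.38, σ = 1512.65

For Normal(μ,σ), the p-quantile is μ + z_p·σ. Here z_{0.08} = -1.405, z_{0.82} = 0.9154.
So 1280 = μ − 1.405σ and 4790 = μ + 0.9154σ.
Subtracting: σ = (4790 − 1280)/(0.9154 − (-1.405)) = 1512.65.
Then μ = 1280 − (-1.405)·1512.65 = 3405.38.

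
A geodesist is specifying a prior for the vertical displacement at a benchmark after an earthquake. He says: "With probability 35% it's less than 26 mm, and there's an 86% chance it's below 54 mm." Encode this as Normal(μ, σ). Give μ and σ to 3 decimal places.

μ = 33.361, σ = 19.104

The p-quantile of Normal(μ,σ) is μ + z_p·σ, with z_{0.35} = -0.3853 and z_{0.86} = 1.08.
Eliminate σ: μ = (z₂·x₁ − z₁·x₂)/(z₂ − z₁) = (1.08·26 − (-0.3853)·54)/1.466 = 33.361.
Then σ = (x₂ − x₁)/(z₂ − z₁) = (54 − 26)/1.466 = 19.104.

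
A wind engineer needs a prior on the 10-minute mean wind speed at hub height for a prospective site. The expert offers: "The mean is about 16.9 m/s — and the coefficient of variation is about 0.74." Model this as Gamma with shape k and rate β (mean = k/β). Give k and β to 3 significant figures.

k ≈ 1.83, β ≈ 0.108

For Gamma(k, rate β): mean = k/β, variance = k/β², so CV = 1/√k.
CV = 0.74, hence k = 1/CV² = 1.83.
Then β = k/mean = 1.83/16.9 = 0.108.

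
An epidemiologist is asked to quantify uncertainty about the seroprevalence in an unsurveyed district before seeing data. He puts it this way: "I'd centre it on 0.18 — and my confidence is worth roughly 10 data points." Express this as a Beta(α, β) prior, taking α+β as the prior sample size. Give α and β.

Under the effective-sample-size interpretation, Beta(α, β) has prior mean α/(α+β) and prior sample size α+β.
So α+β = 10 and α/(α+β) = 0.18, giving α = 0.18·10 = 1.8 and β = 10 − 1.8 = 8.2.

α = 1.8, β = 8.2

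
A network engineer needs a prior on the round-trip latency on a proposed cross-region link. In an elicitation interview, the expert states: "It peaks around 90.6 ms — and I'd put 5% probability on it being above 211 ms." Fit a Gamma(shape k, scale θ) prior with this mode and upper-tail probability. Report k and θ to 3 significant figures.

Gamma(k,θ) with k>1 has mode (k−1)θ, so θ = 90.6/(k−1).
Need P(X < 211) = 0.95 with θ tied to k this way. Start at k = 2, θ = 90.6: P(X<211) ≈ 0.676.
Too low — raise k to concentrate. Iterating converges to k ≈ 4.83.
Then θ = 90.6/(4.83−1) ≈ 23.7.

k ≈ 4.83, θ ≈ 23.7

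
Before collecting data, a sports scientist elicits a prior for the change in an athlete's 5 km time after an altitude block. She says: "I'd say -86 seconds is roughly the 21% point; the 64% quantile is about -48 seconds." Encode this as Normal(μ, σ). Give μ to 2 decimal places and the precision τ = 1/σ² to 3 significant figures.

μ = -59.69, τ = 0.00094

For Normal(μ,σ), the p-quantile is μ + z_p·σ. Here z_{0.21} = -0.8064, z_{0.64} = 0.3585.
So -86 = μ − 0.8064σ and -48 = μ + 0.3585σ.
Subtracting: σ = (-48 − -86)/(0.3585 − (-0.8064)) = 32.62.
Then μ = -86 − (-0.8064)·32.62 = -59.69.
Precision τ = 1/σ² = 1/32.62² = 0.00094.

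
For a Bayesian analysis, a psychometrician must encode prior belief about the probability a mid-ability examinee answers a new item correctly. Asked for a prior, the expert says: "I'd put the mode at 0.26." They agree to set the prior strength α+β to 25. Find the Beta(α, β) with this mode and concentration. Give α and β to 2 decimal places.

For α,β > 1 the Beta mode is (α−1)/(α+β−2). With α+β = 25, the mode is (α−1)/23.
Set (α−1)/23 = 0.26 → α = 1 + 0.26·23 = 6.98.
β = 25 − α = 18.02.

α = 6.98, β = 18.02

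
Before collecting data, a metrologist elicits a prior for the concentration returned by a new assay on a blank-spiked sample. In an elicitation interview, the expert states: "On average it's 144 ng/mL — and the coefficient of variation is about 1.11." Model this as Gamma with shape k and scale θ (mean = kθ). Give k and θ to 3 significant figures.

For Gamma(k, scale θ): mean = kθ, variance = kθ², so CV = 1/√k.
CV = 1.11, hence k = 1/CV² = 0.812.
Then θ = mean/k = 144/0.812 = 177.

k ≈ 0.812, θ ≈ 177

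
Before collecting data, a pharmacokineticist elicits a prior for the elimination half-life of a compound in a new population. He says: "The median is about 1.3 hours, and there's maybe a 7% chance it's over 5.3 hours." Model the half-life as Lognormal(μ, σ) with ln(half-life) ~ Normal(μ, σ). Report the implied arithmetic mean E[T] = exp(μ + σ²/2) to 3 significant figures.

If T ~ Lognormal(μ,σ) then ln T ~ Normal(μ,σ), so the p-quantile of ln T is μ + z_p·σ.
ln(1.3) = 0.2624 and ln(5.3) = 1.668; z_{0.5} = 0, z_{0.93} = 1.476.
σ = (1.668 − 0.2624)/(1.476 − (0)) = 0.952.
μ = 0.2624 − (0)·0.952 = 0.262.
E[T] = exp(μ + σ²/2) = exp(0.262 + 0.4534) = 2.05 hours.

E[T] ≈ 2.05 hours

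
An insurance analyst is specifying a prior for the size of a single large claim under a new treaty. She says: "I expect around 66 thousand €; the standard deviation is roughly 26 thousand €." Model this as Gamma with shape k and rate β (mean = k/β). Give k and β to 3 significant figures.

k ≈ 6.44, β ≈ 0.0976

For Gamma(k, rate β): mean = k/β, variance = k/β², so CV = 1/√k.
CV = SD/mean = 26/66 = 0.3939, hence k = 1/CV² = 6.44.
Then β = k/mean = 6.44/66 = 0.0976.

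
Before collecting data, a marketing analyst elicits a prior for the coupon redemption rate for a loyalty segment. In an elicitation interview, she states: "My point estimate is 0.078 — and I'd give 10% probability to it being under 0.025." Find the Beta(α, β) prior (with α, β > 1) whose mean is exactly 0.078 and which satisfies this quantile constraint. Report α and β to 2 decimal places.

α ≈ 2.35, β ≈ 27.77

With mean 0.078 fixed, write α = 0.078s, β = 0.922s where s = α+β.
Need P(θ < 0.025) = 0.1 under Beta(0.078s, 0.922s). Normal approximation: (q−m)/√(m(1−m)/s) ≈ z_{0.1} = -1.28, so s ≈ 0.078·0.922·(-1.28)²/(0.025−0.078)² = 42.0.
At s = 42.0: P(θ<0.025) ≈ 0.056. Adjusting to match 0.1 gives s ≈ 30.12.
So α = 0.078·30.12 ≈ 2.35, β = 0.922·30.12 ≈ 27.77.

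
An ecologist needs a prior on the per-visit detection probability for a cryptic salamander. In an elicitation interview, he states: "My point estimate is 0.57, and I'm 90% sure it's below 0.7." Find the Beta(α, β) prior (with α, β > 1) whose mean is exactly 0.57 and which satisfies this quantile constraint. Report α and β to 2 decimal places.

With mean 0.57 fixed, write α = 0.57s, β = 0.43s where s = α+β.
Need P(θ < 0.7) = 0.9 under Beta(0.57s, 0.43s). Normal approximation: (q−m)/√(m(1−m)/s) ≈ z_{0.9} = 1.28, so s ≈ 0.57·0.43·(1.28)²/(0.7−0.57)² = 23.8.
At s = 23.8: P(θ<0.7) ≈ 0.904. Adjusting to match 0.9 gives s ≈ 22.95.
So α = 0.57·22.95 ≈ 13.08, β = 0.43·22.95 ≈ 9.87.

α ≈ 13.08, β ≈ 9.87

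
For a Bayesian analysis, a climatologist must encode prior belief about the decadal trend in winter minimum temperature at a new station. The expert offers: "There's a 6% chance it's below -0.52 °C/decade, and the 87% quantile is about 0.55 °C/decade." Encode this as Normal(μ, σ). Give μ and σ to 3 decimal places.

For Normal(μ,σ), the p-quantile is μ + z_p·σ. Here z_{0.06} = -1.555, z_{0.87} = 1.126.
So -0.52 = μ − 1.555σ and 0.55 = μ + 1.126σ.
Subtracting: σ = (0.55 − -0.52)/(1.126 − (-1.555)) = 0.399.
Then μ = -0.52 − (-1.555)·0.399 = 0.100.

μ = 0.100, σ = 0.399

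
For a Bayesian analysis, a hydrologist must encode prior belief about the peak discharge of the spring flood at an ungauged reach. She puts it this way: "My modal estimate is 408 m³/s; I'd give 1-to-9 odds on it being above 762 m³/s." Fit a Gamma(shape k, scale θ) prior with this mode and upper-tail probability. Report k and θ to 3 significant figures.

Gamma(k,θ) with k>1 has mode (k−1)θ, so θ = 408/(k−1).
Need P(X < 762) = 0.9 with θ tied to k this way. Start at k = 2, θ = 408: P(X<762) ≈ 0.557.
Too low — raise k to concentrate. Iterating converges to k ≈ 5.89.
Then θ = 408/(5.89−1) ≈ 83.4.

k ≈ 5.89, θ ≈ 83.4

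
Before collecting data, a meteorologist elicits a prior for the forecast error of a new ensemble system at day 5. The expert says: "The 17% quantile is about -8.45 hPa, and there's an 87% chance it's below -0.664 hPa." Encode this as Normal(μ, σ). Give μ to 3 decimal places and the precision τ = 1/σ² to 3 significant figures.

The p-quantile of Normal(μ,σ) is μ + z_p·σ, with z_{0.17} = -0.9542 and z_{0.87} = 1.126.
Eliminate σ: μ = (z₂·x₁ − z₁·x₂)/(z₂ − z₁) = (1.126·-8.45 − (-0.9542)·-0.664)/2.081 = -4.879.
Then σ = (x₂ − x₁)/(z₂ − z₁) = (-0.664 − -8.45)/2.081 = 3.742.
Precision τ = 1/σ² = 1/3.742² = 0.0714.

μ = -4.879, τ = 0.0714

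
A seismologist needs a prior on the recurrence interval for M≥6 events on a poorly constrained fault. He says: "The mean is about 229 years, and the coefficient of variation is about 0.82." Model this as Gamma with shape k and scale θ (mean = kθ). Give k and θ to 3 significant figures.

k ≈ 1.49, θ ≈ 154

For Gamma(k, scale θ): mean = kθ, variance = kθ², so CV = 1/√k.
CV = 0.82, hence k = 1/CV² = 1.49.
Then θ = mean/k = 229/1.49 = 154.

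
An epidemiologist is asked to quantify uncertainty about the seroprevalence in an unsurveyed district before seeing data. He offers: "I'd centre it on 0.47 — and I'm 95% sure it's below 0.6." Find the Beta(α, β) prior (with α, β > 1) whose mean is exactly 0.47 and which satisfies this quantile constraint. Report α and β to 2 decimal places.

With mean 0.47 fixed, write α = 0.47s, β = 0.53s where s = α+β.
Need P(θ < 0.6) = 0.95 under Beta(0.47s, 0.53s). Normal approximation: (q−m)/√(m(1−m)/s) ≈ z_{0.95} = 1.64, so s ≈ 0.47·0.53·(1.64)²/(0.6−0.47)² = 39.9.
At s = 39.9: P(θ<0.6) ≈ 0.951. Adjusting to match 0.95 gives s ≈ 39.54.
So α = 0.47·39.54 ≈ 18.58, β = 0.53·39.54 ≈ 20.96.

α ≈ 18.58, β ≈ 20.96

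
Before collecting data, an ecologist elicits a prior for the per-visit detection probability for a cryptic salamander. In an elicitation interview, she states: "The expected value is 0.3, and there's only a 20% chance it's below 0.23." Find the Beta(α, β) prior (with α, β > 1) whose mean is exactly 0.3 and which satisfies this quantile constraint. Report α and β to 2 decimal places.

α ≈ 9.38, β ≈ 21.89

With mean 0.3 fixed, write α = 0.3s, β = 0.7s where s = α+β.
Need P(θ < 0.23) = 0.2 under Beta(0.3s, 0.7s). Normal approximation: (q−m)/√(m(1−m)/s) ≈ z_{0.2} = -0.842, so s ≈ 0.3·0.7·(-0.842)²/(0.23−0.3)² = 30.4.
At s = 30.4: P(θ<0.23) ≈ 0.204. Adjusting to match 0.2 gives s ≈ 31.28.
So α = 0.3·31.28 ≈ 9.38, β = 0.7·31.28 ≈ 21.89.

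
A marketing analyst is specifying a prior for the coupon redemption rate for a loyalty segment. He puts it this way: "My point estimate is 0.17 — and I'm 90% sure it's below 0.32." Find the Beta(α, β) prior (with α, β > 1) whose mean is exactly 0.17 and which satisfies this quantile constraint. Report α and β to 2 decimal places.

With mean 0.17 fixed, write α = 0.17s, β = 0.83s where s = α+β.
Need P(θ < 0.32) = 0.9 under Beta(0.17s, 0.83s). Normal approximation: (q−m)/√(m(1−m)/s) ≈ z_{0.9} = 1.28, so s ≈ 0.17·0.83·(1.28)²/(0.32−0.17)² = 10.3.
At s = 10.3: P(θ<0.32) ≈ 0.893. Adjusting to match 0.9 gives s ≈ 11.17.
So α = 0.17·11.17 ≈ 1.90, β = 0.83·11.17 ≈ 9.27.

α ≈ 1.90, β ≈ 9.27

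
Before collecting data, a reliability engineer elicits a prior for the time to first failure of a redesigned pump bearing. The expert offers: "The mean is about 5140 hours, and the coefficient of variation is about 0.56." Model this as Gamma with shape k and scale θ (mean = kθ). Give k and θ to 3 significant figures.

For Gamma(k, scale θ): mean = kθ, variance = kθ², so CV = 1/√k.
CV = 0.56, hence k = 1/CV² = 3.19.
Then θ = mean/k = 5140/3.19 = 1610.

k ≈ 3.19, θ ≈ 1610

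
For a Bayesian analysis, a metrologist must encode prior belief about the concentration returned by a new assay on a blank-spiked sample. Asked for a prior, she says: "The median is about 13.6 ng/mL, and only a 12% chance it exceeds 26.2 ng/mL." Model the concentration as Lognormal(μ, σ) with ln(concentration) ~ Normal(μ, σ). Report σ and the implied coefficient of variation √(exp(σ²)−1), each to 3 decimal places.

If T ~ Lognormal(μ,σ) then ln T ~ Normal(μ,σ), so the p-quantile of ln T is μ + z_p·σ.
ln(13.6) = 2.61 and ln(26.2) = 3.266; z_{0.5} = 0, z_{0.88} = 1.175.
σ = (3.266 − 2.61)/(1.175 − (0)) = 0.558.
μ = 2.61 − (0)·0.558 = 2.610.
CV = √(exp(σ²)−1) = √(exp(0.3114)−1) = 0.604.

σ ≈ 0.558, CV ≈ 0.604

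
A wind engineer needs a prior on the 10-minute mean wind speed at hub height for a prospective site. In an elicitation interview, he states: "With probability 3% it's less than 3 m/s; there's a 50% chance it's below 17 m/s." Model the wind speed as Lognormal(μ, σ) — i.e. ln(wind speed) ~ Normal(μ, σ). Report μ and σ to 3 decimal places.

μ ≈ 2.833, σ ≈ 0.922

If T ~ Lognormal(μ,σ) then ln T ~ Normal(μ,σ), so the p-quantile of ln T is μ + z_p·σ.
ln(3) = 1.099 and ln(17) = 2.833; z_{0.03} = -1.881, z_{0.5} = 0.
σ = (2.833 − 1.099)/(0 − (-1.881)) = 0.922.
μ = 1.099 − (-1.881)·0.922 = 2.833.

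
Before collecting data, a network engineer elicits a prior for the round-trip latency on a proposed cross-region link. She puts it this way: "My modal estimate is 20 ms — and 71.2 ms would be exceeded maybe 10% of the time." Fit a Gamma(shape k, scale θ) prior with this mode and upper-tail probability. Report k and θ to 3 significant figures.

Gamma(k,θ) with k>1 has mode (k−1)θ, so θ = 20/(k−1).
Need P(X < 71.2) = 0.9 with θ tied to k this way. Start at k = 2, θ = 20: P(X<71.2) ≈ 0.870.
Too low — raise k to concentrate. Iterating converges to k ≈ 2.16.
Then θ = 20/(2.16−1) ≈ 17.3.

k ≈ 2.16, θ ≈ 17.3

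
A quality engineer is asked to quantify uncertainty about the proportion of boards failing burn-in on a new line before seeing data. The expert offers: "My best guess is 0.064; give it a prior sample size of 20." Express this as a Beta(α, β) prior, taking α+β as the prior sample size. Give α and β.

Under the effective-sample-size interpretation, Beta(α, β) has prior mean α/(α+β) and prior sample size α+β.
So α+β = 20 and α/(α+β) = 0.064, giving α = 0.064·20 = 1.28 and β = 20 − 1.28 = 18.72.

α = 1.28, β = 18.72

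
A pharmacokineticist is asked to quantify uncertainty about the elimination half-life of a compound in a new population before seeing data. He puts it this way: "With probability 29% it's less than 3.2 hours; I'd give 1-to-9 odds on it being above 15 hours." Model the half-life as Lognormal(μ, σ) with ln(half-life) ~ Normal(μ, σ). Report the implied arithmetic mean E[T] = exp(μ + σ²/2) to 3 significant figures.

E[T] ≈ 7.27 hours

If T ~ Lognormal(μ,σ) then ln T ~ Normal(μ,σ), so the p-quantile of ln T is μ + z_p·σ.
ln(3.2) = 1.163 and ln(15) = 2.708; z_{0.29} = -0.5534, z_{0.9} = 1.282.
σ = (2.708 − 1.163)/(1.282 − (-0.5534)) = 0.842.
μ = 1.163 − (-0.5534)·0.842 = 1.629.
E[T] = exp(μ + σ²/2) = exp(1.629 + 0.3544) = 7.27 hours.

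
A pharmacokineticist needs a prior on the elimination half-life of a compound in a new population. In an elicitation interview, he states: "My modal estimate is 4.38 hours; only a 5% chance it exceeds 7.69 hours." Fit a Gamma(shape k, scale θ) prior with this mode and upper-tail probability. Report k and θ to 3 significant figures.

k ≈ 9.8, θ ≈ 0.497

Gamma(k,θ) with k>1 has mode (k−1)θ, so θ = 4.38/(k−1).
Need P(X < 7.69) = 0.95 with θ tied to k this way. Start at k = 2, θ = 4.38: P(X<7.69) ≈ 0.524.
Too low — raise k to concentrate. Iterating converges to k ≈ 9.8.
Then θ = 4.38/(9.8−1) ≈ 0.497.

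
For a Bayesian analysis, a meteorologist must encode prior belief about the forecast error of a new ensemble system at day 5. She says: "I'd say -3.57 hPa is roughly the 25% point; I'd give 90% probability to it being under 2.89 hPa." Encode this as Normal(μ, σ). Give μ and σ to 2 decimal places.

The p-quantile of Normal(μ,σ) is μ + z_p·σ, with z_{0.25} = -0.6745 and z_{0.9} = 1.282.
Eliminate σ: μ = (z₂·x₁ − z₁·x₂)/(z₂ − z₁) = (1.282·-3.57 − (-0.6745)·2.89)/1.956 = -1.34.
Then σ = (x₂ − x₁)/(z₂ − z₁) = (2.89 − -3.57)/1.956 = 3.30.

μ = -1.34, σ = 3.30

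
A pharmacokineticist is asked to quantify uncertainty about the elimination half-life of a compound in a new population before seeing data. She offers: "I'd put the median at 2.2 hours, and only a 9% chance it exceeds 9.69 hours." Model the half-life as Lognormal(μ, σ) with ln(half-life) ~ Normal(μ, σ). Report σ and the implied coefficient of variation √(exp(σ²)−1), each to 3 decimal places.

If T ~ Lognormal(μ,σ) then ln T ~ Normal(μ,σ), so the p-quantile of ln T is μ + z_p·σ.
ln(2.2) = 0.7885 and ln(9.69) = 2.271; z_{0.5} = 0, z_{0.91} = 1.341.
σ = (2.271 − 0.7885)/(1.341 − (0)) = 1.106.
μ = 0.7885 − (0)·1.106 = 0.788.
CV = √(exp(σ²)−1) = √(exp(1.2228)−1) = 1.548.

σ ≈ 1.106, CV ≈ 1.548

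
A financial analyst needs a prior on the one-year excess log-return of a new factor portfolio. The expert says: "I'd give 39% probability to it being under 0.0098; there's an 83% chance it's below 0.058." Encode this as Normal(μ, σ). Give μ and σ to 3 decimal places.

The p-quantile of Normal(μ,σ) is μ + z_p·σ, with z_{0.39} = -0.2793 and z_{0.83} = 0.9542.
Eliminate σ: μ = (z₂·x₁ − z₁·x₂)/(z₂ − z₁) = (0.9542·0.0098 − (-0.2793)·0.058)/1.233 = 0.021.
Then σ = (x₂ − x₁)/(z₂ − z₁) = (0.058 − 0.0098)/1.233 = 0.039.

μ = 0.021, σ = 0.039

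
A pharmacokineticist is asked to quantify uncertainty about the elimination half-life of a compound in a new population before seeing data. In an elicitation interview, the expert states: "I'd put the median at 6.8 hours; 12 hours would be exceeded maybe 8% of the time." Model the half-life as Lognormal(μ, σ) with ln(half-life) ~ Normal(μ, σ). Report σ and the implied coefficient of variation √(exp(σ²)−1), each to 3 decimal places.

If T ~ Lognormal(μ,σ) then ln T ~ Normal(μ,σ), so the p-quantile of ln T is μ + z_p·σ.
ln(6.8) = 1.917 and ln(12) = 2.485; z_{0.5} = 0, z_{0.92} = 1.405.
σ = (2.485 − 1.917)/(1.405 − (0)) = 0.404.
μ = 1.917 − (0)·0.404 = 1.917.
CV = √(exp(σ²)−1) = √(exp(0.1634)−1) = 0.421.

σ ≈ 0.404, CV ≈ 0.421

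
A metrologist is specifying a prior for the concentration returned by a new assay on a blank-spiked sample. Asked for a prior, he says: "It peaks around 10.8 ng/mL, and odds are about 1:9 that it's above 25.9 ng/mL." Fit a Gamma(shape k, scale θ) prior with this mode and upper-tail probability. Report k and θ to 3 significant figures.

Gamma(k,θ) with k>1 has mode (k−1)θ, so θ = 10.8/(k−1).
Need P(X < 25.9) = 0.9 with θ tied to k this way. Start at k = 2, θ = 10.8: P(X<25.9) ≈ 0.691.
Too low — raise k to concentrate. Iterating converges to k ≈ 3.51.
Then θ = 10.8/(3.51−1) ≈ 4.3.

k ≈ 3.51, θ ≈ 4.3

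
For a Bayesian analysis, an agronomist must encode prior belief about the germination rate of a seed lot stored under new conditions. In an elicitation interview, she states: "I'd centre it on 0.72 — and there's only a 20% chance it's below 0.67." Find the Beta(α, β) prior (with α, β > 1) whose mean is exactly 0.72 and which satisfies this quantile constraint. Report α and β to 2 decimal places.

With mean 0.72 fixed, write α = 0.72s, β = 0.28s where s = α+β.
Need P(θ < 0.67) = 0.2 under Beta(0.72s, 0.28s). Normal approximation: (q−m)/√(m(1−m)/s) ≈ z_{0.2} = -0.842, so s ≈ 0.72·0.28·(-0.842)²/(0.67−0.72)² = 57.1.
At s = 57.1: P(θ<0.67) ≈ 0.196. Adjusting to match 0.2 gives s ≈ 55.23.
So α = 0.72·55.23 ≈ 39.77, β = 0.28·55.23 ≈ 15.47.

α ≈ 39.77, β ≈ 15.47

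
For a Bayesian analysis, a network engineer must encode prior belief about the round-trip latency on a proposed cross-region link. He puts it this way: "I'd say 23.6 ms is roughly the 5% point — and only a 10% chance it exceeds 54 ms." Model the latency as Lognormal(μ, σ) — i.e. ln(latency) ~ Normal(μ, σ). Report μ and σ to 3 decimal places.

μ ≈ 3.626, σ ≈ 0.283

If T ~ Lognormal(μ,σ) then ln T ~ Normal(μ,σ), so the p-quantile of ln T is μ + z_p·σ.
ln(23.6) = 3.161 and ln(54) = 3.989; z_{0.05} = -1.645, z_{0.9} = 1.282.
σ = (3.989 − 3.161)/(1.282 − (-1.645)) = 0.283.
μ = 3.161 − (-1.645)·0.283 = 3.626.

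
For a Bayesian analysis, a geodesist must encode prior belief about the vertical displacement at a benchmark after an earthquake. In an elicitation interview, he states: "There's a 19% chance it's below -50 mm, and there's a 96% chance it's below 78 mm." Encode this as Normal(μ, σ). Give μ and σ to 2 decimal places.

The p-quantile of Normal(μ,σ) is μ + z_p·σ, with z_{0.19} = -0.8779 and z_{0.96} = 1.751.
Eliminate σ: μ = (z₂·x₁ − z₁·x₂)/(z₂ − z₁) = (1.751·-50 − (-0.8779)·78)/2.629 = -7.25.
Then σ = (x₂ − x₁)/(z₂ − z₁) = (78 − -50)/2.629 = 48.70.

μ = -7.25, σ = 48.70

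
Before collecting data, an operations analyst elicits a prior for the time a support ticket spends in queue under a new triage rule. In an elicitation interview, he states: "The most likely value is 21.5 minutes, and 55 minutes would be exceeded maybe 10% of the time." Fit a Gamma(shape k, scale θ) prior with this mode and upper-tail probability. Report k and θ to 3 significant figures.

k ≈ 3.18, θ ≈ 9.88

Gamma(k,θ) with k>1 has mode (k−1)θ, so θ = 21.5/(k−1).
Need P(X < 55) = 0.9 with θ tied to k this way. Start at k = 2, θ = 21.5: P(X<55) ≈ 0.724.
Too low — raise k to concentrate. Iterating converges to k ≈ 3.18.
Then θ = 21.5/(3.18−1) ≈ 9.88.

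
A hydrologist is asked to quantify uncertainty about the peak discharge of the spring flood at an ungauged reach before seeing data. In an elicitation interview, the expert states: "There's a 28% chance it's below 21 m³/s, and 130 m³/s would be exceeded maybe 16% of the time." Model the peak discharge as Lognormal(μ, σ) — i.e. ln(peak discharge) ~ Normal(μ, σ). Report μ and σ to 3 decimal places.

If T ~ Lognormal(μ,σ) then ln T ~ Normal(μ,σ), so the p-quantile of ln T is μ + z_p·σ.
ln(21) = 3.045 and ln(130) = 4.868; z_{0.28} = -0.5828, z_{0.84} = 0.9945.
σ = (4.868 − 3.045)/(0.9945 − (-0.5828)) = 1.156.
μ = 3.045 − (-0.5828)·1.156 = 3.718.

μ ≈ 3.718, σ ≈ 1.156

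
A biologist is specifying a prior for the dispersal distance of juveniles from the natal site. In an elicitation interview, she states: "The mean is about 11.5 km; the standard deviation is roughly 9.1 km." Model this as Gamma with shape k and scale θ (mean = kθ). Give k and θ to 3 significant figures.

For Gamma(k, scale θ): mean = kθ, variance = kθ², so CV = 1/√k.
CV = SD/mean = 9.1/11.5 = 0.7913, hence k = 1/CV² = 1.6.
Then θ = mean/k = 11.5/1.6 = 7.2.

k ≈ 1.6, θ ≈ 7.2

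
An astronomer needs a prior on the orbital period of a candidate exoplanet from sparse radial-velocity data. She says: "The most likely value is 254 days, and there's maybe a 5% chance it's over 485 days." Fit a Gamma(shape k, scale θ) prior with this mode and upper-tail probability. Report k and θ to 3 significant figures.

k ≈ 7.64, θ ≈ 38.2

Gamma(k,θ) with k>1 has mode (k−1)θ, so θ = 254/(k−1).
Need P(X < 485) = 0.95 with θ tied to k this way. Start at k = 2, θ = 254: P(X<485) ≈ 0.569.
Too low — raise k to concentrate. Iterating converges to k ≈ 7.64.
Then θ = 254/(7.64−1) ≈ 38.2.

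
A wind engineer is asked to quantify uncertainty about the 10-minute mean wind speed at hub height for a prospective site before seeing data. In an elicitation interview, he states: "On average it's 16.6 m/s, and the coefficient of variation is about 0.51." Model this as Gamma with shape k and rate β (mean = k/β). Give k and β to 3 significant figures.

For Gamma(k, rate β): mean = k/β, variance = k/β², so CV = 1/√k.
CV = 0.51, hence k = 1/CV² = 3.84.
Then β = k/mean = 3.84/16.6 = 0.232.

k ≈ 3.84, β ≈ 0.232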